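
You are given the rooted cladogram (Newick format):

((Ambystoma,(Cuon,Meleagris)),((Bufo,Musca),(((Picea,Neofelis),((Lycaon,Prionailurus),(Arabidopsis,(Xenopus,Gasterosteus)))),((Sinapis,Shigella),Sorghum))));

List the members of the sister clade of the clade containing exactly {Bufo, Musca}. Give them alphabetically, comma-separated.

The clade containing exactly {Bufo, Musca} attaches to the tree at the node subtending ((Bufo,Musca),(((Picea,Neofelis),((Lycaon,Prionailurus),(Arabidopsis,(Xenopus,Gasterosteus)))),((Sinapis,Shigella),Sorghum))).
The other lineage descending from that same node — the sister group — is (((Picea,Neofelis),((Lycaon,Prionailurus),(Arabidopsis,(Xenopus,Gasterosteus)))),((Sinapis,Shigella),Sorghum)); its 10 tips in alphabetical order are the answer.

Arabidopsis, Gasterosteus, Lycaon, Neofelis, Picea, Prionailurus, Shigella, Sinapis, Sorghum, Xenopus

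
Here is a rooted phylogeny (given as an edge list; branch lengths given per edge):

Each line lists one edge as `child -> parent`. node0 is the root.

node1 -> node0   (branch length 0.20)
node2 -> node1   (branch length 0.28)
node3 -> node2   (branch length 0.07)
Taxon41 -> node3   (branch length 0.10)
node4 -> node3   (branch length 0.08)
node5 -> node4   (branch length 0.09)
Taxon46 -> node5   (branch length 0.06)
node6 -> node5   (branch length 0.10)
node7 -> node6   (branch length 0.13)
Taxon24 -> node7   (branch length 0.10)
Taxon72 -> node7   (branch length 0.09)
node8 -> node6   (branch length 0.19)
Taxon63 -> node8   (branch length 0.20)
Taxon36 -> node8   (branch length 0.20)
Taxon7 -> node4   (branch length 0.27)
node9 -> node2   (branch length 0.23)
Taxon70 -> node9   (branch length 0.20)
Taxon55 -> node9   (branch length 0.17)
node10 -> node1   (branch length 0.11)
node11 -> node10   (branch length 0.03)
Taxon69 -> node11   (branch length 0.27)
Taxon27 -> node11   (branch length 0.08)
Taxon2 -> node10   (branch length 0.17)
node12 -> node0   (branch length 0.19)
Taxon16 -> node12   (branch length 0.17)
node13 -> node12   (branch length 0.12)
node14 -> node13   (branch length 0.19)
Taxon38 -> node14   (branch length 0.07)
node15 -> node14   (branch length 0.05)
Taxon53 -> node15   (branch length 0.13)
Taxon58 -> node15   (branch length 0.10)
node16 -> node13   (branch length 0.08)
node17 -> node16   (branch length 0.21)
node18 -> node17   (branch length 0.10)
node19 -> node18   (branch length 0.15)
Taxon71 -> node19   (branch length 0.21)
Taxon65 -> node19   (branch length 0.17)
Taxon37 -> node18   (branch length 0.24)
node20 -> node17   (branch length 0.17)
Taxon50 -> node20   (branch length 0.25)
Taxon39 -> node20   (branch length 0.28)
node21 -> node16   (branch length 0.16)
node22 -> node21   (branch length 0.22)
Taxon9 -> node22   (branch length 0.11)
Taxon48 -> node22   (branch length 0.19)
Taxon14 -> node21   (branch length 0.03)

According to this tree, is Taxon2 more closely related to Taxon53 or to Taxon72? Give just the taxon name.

Taxon72

The MRCA of Taxon2 and Taxon72 subtends (((Taxon41,((Taxon46,((Taxon24,Taxon72),(Taxon63,Taxon36))),Taxon7)),(Taxon70,Taxon55)),((Taxon69,Taxon27),Taxon2)) (12 taxa).
The MRCA of Taxon2 and Taxon53 is the root, subtending the entire tree (24 taxa).
The first is nested inside the second, so Taxon2 shares a more recent common ancestor with Taxon72.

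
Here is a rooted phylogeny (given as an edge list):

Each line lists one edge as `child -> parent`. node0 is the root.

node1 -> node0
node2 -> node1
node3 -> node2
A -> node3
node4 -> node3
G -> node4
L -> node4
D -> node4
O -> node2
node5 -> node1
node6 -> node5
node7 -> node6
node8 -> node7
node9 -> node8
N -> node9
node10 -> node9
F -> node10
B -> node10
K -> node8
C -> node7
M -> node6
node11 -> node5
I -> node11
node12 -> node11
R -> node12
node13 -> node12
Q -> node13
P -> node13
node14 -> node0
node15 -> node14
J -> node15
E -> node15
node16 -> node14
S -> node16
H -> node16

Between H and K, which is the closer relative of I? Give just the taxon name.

The MRCA of I and K subtends (((((N,(F,B)),K),C),M),(I,(R,(Q,P)))) (10 taxa).
The MRCA of I and H is the root, subtending the entire tree (19 taxa).
The first is nested inside the second, so I shares a more recent common ancestor with K.

K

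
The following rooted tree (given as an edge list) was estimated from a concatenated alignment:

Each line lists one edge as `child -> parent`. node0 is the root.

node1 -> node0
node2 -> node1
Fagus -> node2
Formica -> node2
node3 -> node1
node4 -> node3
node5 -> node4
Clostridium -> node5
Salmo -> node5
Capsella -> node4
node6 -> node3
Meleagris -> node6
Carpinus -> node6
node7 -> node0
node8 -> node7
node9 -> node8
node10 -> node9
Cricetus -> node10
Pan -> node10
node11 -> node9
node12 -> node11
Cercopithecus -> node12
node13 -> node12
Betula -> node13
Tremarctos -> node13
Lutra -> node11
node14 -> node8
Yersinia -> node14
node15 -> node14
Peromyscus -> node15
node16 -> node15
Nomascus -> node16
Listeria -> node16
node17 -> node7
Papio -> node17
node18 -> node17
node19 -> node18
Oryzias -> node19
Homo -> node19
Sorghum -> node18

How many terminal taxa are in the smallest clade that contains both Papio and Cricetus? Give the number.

The MRCA of Papio and Cricetus is the node subtending ((((Cricetus,Pan),((Cercopithecus,(Betula,Tremarctos)),Lutra)),(Yersinia,(Peromyscus,(Nomascus,Listeria)))),(Papio,((Oryzias,Homo),Sorghum))).
That clade contains 14 terminal taxa: Betula, Cercopithecus, Cricetus, Homo, Listeria, Lutra, Nomascus, Oryzias, Pan, Papio, Peromyscus, Sorghum, Tremarctos, Yersinia.

14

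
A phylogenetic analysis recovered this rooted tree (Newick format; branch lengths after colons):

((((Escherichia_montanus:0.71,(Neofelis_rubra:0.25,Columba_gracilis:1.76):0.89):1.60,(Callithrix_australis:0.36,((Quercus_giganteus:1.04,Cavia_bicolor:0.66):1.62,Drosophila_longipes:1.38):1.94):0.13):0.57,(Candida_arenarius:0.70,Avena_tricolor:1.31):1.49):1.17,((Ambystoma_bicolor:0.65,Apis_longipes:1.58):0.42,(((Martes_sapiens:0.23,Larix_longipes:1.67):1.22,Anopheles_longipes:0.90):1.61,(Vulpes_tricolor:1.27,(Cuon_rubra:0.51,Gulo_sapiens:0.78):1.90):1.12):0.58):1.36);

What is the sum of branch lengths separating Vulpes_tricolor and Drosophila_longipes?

9.52

The path runs Vulpes_tricolor → … → MRCA → … → Drosophila_longipes; the MRCA is the root of the tree.
Branch lengths along that path: 1.27 + 1.12 + 0.58 + 1.36 + 1.17 + 0.57 + 0.13 + 1.94 + 1.38 = 9.52.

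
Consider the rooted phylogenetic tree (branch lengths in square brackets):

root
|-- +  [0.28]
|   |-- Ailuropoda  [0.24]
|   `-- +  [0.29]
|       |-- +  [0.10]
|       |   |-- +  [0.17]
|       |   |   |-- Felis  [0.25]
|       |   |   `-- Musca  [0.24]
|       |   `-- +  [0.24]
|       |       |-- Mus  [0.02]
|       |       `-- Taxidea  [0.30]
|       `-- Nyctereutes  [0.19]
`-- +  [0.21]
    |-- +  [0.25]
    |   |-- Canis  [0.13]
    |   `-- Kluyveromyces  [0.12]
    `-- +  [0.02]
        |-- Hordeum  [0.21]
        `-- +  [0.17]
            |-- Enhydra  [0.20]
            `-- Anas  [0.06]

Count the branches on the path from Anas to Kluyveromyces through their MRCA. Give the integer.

5

The MRCA of Anas and Kluyveromyces is the node subtending ((Canis,Kluyveromyces),(Hordeum,(Enhydra,Anas))).
From Anas up to that node: 3 branches. From Kluyveromyces up to the same node: 2 branches. Total: 3 + 2 = 5.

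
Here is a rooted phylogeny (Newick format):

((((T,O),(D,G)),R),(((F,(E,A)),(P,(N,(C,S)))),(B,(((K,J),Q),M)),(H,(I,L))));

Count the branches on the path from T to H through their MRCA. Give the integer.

The MRCA of T and H is the root of the tree.
From T up to that node: 4 branches. From H up to the same node: 3 branches. Total: 4 + 3 = 7.

7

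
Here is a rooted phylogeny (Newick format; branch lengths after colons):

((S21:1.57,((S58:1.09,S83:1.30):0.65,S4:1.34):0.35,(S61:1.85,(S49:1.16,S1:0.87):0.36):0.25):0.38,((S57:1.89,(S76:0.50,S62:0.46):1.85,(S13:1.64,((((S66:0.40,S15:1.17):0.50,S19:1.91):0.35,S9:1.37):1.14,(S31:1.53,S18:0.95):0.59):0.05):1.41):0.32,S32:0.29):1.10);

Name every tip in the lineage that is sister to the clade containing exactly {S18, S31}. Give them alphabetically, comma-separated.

The clade containing exactly {S18, S31} attaches to the tree at the node subtending ((((S66,S15),S19),S9),(S31,S18)).
The other lineage descending from that same node — the sister group — is (((S66,S15),S19),S9); its 4 tips in alphabetical order are the answer.

S15, S19, S66, S9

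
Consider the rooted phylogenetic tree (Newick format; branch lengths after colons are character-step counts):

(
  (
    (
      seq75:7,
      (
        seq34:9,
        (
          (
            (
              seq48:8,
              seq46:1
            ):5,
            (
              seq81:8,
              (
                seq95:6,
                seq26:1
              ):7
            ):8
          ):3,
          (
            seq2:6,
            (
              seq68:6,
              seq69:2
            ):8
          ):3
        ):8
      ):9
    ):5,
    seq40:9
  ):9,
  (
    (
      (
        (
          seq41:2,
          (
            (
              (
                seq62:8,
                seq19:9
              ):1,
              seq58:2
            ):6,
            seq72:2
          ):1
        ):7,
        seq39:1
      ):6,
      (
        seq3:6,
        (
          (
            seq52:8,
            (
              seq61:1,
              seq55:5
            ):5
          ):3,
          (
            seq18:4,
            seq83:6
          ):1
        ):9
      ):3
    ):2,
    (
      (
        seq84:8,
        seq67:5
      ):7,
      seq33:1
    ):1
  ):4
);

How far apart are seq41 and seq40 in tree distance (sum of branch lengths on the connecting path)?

The path runs seq41 → … → MRCA → … → seq40; the MRCA is the root of the tree.
Branch lengths along that path: 2 + 7 + 6 + 2 + 4 + 9 + 9 = 39.

39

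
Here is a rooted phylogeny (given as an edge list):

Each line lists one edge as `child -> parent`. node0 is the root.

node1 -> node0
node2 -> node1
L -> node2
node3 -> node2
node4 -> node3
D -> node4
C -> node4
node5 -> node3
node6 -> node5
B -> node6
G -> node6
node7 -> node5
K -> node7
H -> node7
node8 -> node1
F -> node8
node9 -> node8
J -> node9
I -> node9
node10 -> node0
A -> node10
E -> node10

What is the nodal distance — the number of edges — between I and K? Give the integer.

The MRCA of I and K is the node subtending ((L,((D,C),((B,G),(K,H)))),(F,(J,I))).
From I up to that node: 3 branches. From K up to the same node: 5 branches. Total: 3 + 5 = 8.

8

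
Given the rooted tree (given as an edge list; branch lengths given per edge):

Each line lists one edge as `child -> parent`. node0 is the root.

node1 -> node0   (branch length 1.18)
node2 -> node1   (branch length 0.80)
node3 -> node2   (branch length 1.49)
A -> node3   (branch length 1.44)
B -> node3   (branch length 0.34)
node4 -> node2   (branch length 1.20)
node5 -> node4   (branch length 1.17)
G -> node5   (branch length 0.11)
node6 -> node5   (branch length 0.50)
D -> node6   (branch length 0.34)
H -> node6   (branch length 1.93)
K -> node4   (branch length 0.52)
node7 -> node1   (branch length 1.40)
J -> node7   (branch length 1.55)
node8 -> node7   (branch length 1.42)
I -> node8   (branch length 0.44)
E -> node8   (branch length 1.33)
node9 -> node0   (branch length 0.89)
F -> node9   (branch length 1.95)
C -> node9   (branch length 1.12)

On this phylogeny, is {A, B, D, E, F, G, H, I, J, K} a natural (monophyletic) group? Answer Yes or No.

No

The MRCA of the listed taxa is the root, so the smallest clade containing them is the whole tree.
That clade also contains C, which is not in the proposed group, so the group is not monophyletic.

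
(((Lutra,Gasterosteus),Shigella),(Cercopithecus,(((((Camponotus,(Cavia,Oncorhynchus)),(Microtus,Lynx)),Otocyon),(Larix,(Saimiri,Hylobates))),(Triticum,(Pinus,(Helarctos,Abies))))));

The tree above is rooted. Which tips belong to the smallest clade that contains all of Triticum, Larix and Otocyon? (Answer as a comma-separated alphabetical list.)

Abies, Camponotus, Cavia, Helarctos, Hylobates, Larix, Lynx, Microtus, Oncorhynchus, Otocyon, Pinus, Saimiri, Triticum

Tracing Triticum: it sits inside (Triticum,(Pinus,(Helarctos,Abies))).
Tracing Larix: it sits inside (Larix,(Saimiri,Hylobates)).
Tracing Otocyon: it sits inside (((Camponotus,(Cavia,Oncorhynchus)),(Microtus,Lynx)),Otocyon).
The smallest clade enclosing all 3 is (((((Camponotus,(Cavia,Oncorhynchus)),(Microtus,Lynx)),Otocyon),(Larix,(Saimiri,Hylobates))),(Triticum,(Pinus,(Helarctos,Abies)))); the answer is its 13 terminal taxa in alphabetical order.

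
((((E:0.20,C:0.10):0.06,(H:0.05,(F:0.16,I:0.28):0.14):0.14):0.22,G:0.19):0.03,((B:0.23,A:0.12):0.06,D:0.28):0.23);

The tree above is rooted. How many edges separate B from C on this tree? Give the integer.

7

The MRCA of B and C is the root of the tree.
From B up to that node: 3 branches. From C up to the same node: 4 branches. Total: 3 + 4 = 7.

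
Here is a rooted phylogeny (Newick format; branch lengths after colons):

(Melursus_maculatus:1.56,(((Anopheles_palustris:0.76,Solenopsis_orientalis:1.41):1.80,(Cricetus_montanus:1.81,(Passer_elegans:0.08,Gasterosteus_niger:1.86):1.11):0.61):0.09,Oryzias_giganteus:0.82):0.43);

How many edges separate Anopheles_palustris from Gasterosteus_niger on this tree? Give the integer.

The MRCA of Anopheles_palustris and Gasterosteus_niger is the node subtending ((Anopheles_palustris,Solenopsis_orientalis),(Cricetus_montanus,(Passer_elegans,Gasterosteus_niger))).
From Anopheles_palustris up to that node: 2 branches. From Gasterosteus_niger up to the same node: 3 branches. Total: 2 + 3 = 5.

5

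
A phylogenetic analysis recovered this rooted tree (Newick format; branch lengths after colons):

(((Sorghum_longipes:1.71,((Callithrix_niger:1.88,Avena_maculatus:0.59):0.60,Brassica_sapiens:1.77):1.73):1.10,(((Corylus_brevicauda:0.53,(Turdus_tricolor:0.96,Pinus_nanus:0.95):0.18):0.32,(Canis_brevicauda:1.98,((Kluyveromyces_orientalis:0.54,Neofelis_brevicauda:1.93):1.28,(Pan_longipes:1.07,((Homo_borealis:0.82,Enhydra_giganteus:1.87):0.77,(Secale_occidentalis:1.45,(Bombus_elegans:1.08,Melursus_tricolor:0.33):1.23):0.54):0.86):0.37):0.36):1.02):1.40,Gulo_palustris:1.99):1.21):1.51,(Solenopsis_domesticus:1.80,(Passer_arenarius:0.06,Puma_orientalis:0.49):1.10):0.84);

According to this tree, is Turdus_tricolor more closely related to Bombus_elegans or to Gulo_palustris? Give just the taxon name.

The MRCA of Turdus_tricolor and Bombus_elegans subtends ((Corylus_brevicauda,(Turdus_tricolor,Pinus_nanus)),(Canis_brevicauda,((Kluyveromyces_orientalis,Neofelis_brevicauda),(Pan_longipes,((Homo_borealis,Enhydra_giganteus),(Secale_occidentalis,(Bombus_elegans,Melursus_tricolor))))))) (12 taxa).
The MRCA of Turdus_tricolor and Gulo_palustris subtends (((Corylus_brevicauda,(Turdus_tricolor,Pinus_nanus)),(Canis_brevicauda,((Kluyveromyces_orientalis,Neofelis_brevicauda),(Pan_longipes,((Homo_borealis,Enhydra_giganteus),(Secale_occidentalis,(Bombus_elegans,Melursus_tricolor))))))),Gulo_palustris) (13 taxa).
The first is nested inside the second, so Turdus_tricolor shares a more recent common ancestor with Bombus_elegans.

Bombus_elegans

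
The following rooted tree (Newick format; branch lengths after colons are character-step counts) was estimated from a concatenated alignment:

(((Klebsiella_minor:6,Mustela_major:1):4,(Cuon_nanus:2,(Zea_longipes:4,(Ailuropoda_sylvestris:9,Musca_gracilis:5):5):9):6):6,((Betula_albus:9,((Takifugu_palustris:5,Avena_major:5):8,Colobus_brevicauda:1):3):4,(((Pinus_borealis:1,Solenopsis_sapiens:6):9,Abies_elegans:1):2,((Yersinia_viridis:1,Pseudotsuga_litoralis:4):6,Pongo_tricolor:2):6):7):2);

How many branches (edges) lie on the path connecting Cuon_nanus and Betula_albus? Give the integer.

6

The MRCA of Cuon_nanus and Betula_albus is the root of the tree.
From Cuon_nanus up to that node: 3 branches. From Betula_albus up to the same node: 3 branches. Total: 3 + 3 = 6.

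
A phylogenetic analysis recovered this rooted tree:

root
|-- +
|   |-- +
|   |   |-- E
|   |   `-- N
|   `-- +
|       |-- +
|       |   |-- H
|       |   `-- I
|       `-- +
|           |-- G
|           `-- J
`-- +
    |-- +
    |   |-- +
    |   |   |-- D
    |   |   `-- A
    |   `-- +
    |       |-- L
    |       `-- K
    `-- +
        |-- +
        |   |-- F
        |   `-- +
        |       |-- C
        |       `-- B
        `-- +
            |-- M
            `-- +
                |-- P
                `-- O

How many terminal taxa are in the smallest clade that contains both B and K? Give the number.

The MRCA of B and K is the node subtending (((D,A),(L,K)),((F,(C,B)),(M,(P,O)))).
That clade contains 10 terminal taxa: A, B, C, D, F, K, L, M, O, P.

10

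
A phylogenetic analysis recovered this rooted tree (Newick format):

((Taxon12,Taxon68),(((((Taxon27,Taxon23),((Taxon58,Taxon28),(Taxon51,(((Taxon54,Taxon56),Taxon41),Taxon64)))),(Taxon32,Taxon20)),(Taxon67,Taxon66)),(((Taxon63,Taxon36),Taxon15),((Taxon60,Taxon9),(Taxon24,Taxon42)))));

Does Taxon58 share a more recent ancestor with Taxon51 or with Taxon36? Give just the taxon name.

Taxon51

The MRCA of Taxon58 and Taxon51 subtends ((Taxon58,Taxon28),(Taxon51,(((Taxon54,Taxon56),Taxon41),Taxon64))) (7 taxa).
The MRCA of Taxon58 and Taxon36 subtends (((((Taxon27,Taxon23),((Taxon58,Taxon28),(Taxon51,(((Taxon54,Taxon56),Taxon41),Taxon64)))),(Taxon32,Taxon20)),(Taxon67,Taxon66)),(((Taxon63,Taxon36),Taxon15),((Taxon60,Taxon9),(Taxon24,Taxon42)))) (20 taxa).
The first is nested inside the second, so Taxon58 shares a more recent common ancestor with Taxon51.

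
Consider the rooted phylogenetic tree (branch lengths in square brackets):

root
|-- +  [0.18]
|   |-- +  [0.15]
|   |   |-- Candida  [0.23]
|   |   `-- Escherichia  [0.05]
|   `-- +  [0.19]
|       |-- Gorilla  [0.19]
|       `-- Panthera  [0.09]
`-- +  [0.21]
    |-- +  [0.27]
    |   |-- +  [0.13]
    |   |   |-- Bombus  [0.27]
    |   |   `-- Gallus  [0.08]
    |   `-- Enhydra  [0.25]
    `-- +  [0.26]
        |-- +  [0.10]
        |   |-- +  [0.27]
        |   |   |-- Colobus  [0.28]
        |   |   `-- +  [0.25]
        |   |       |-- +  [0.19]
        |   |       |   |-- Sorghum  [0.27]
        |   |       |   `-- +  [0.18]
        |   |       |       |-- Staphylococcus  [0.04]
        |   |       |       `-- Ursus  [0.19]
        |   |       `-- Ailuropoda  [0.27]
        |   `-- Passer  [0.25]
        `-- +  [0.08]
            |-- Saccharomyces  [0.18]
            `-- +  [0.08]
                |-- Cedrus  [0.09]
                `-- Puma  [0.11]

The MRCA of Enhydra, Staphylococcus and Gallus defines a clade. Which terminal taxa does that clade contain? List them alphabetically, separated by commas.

Ailuropoda, Bombus, Cedrus, Colobus, Enhydra, Gallus, Passer, Puma, Saccharomyces, Sorghum, Staphylococcus, Ursus

Tracing Enhydra: it sits inside ((Bombus,Gallus),Enhydra).
Tracing Staphylococcus: it sits inside (Staphylococcus,Ursus).
Tracing Gallus: it sits inside (Bombus,Gallus).
The smallest clade enclosing all 3 is (((Bombus,Gallus),Enhydra),(((Colobus,((Sorghum,(Staphylococcus,Ursus)),Ailuropoda)),Passer),(Saccharomyces,(Cedrus,Puma)))); the answer is its 12 terminal taxa in alphabetical order.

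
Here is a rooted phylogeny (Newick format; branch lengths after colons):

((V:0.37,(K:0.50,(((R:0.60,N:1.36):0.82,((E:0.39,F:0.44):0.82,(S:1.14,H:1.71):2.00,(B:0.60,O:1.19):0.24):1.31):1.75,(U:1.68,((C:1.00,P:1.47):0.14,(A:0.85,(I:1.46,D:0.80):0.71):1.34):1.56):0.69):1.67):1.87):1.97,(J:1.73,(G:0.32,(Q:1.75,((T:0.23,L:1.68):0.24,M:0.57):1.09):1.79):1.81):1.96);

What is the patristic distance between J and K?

8.03

The path runs J → … → MRCA → … → K; the MRCA is the root of the tree.
Branch lengths along that path: 1.73 + 1.96 + 1.97 + 1.87 + 0.50 = 8.03.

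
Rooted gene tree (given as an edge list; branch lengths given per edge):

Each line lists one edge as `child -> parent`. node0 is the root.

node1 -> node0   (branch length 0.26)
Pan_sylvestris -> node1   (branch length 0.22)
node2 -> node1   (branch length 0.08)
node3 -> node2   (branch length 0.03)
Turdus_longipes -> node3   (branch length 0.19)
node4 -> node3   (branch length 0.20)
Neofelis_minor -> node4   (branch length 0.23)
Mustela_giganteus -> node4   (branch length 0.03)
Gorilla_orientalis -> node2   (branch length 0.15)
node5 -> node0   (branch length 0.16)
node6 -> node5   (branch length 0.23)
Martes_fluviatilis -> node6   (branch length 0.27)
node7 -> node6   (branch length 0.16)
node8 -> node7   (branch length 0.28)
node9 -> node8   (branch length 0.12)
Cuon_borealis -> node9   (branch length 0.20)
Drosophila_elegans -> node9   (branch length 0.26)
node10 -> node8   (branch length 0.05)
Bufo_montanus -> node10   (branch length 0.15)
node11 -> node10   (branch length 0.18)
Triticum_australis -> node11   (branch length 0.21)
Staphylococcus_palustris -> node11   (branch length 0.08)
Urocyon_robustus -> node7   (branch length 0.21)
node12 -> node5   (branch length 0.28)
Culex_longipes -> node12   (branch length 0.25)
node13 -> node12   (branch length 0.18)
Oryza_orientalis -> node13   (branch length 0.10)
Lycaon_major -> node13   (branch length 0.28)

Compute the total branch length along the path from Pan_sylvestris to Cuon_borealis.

The path runs Pan_sylvestris → … → MRCA → … → Cuon_borealis; the MRCA is the root of the tree.
Branch lengths along that path: 0.22 + 0.26 + 0.16 + 0.23 + 0.16 + 0.28 + 0.12 + 0.20 = 1.63.

1.63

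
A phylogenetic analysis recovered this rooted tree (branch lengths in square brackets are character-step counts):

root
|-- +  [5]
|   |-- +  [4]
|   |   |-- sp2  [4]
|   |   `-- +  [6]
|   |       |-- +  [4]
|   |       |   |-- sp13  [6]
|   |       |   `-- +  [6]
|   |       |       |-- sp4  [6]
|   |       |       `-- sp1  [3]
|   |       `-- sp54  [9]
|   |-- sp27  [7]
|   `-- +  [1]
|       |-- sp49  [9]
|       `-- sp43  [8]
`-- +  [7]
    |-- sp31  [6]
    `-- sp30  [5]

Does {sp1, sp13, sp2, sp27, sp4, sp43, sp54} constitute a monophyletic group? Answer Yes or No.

No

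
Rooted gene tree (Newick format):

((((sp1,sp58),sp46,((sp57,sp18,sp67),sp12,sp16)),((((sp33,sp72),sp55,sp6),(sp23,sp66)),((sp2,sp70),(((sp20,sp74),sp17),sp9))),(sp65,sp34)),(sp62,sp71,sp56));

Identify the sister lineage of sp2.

sp2 attaches to the tree at the node subtending (sp2,sp70).
The other lineage descending from that same node — the sister group — is the single tip sp70.

sp70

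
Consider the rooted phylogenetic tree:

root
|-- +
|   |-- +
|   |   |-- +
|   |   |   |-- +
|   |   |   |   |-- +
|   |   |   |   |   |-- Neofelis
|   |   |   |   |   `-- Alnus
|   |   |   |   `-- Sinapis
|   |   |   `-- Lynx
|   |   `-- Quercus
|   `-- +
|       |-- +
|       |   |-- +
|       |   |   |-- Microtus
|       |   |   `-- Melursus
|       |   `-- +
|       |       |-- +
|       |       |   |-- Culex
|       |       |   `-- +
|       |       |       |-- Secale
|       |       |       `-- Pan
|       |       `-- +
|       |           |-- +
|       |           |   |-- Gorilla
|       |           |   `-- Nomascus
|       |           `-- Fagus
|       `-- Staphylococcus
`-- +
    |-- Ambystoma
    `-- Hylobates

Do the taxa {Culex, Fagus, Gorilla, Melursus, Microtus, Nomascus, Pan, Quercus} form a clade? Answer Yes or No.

The MRCA of the listed taxa subtends (((((Neofelis,Alnus),Sinapis),Lynx),Quercus),(((Microtus,Melursus),((Culex,(Secale,Pan)),((Gorilla,Nomascus),Fagus))),Staphylococcus)).
That clade also contains Alnus, Lynx, Neofelis, Secale, Sinapis, Staphylococcus, which are not in the proposed group, so the group is not monophyletic.

No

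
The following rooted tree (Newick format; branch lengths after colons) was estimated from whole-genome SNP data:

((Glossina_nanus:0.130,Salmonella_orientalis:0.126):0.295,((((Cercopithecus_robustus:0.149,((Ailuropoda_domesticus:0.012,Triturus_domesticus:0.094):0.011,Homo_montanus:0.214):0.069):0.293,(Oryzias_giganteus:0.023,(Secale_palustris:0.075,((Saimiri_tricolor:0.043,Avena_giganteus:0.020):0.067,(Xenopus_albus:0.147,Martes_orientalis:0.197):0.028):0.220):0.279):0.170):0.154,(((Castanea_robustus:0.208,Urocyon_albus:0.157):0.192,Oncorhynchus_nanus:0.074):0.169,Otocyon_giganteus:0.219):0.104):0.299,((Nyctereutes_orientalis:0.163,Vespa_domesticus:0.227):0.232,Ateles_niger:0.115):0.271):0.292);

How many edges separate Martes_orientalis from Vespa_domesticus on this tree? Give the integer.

10

The MRCA of Martes_orientalis and Vespa_domesticus is the node subtending ((((Cercopithecus_robustus,((Ailuropoda_domesticus,Triturus_domesticus),Homo_montanus)),(Oryzias_giganteus,(Secale_palustris,((Saimiri_tricolor,Avena_giganteus),(Xenopus_albus,Martes_orientalis))))),(((Castanea_robustus,Urocyon_albus),Oncorhynchus_nanus),Otocyon_giganteus)),((Nyctereutes_orientalis,Vespa_domesticus),Ateles_niger)).
From Martes_orientalis up to that node: 7 branches. From Vespa_domesticus up to the same node: 3 branches. Total: 7 + 3 = 10.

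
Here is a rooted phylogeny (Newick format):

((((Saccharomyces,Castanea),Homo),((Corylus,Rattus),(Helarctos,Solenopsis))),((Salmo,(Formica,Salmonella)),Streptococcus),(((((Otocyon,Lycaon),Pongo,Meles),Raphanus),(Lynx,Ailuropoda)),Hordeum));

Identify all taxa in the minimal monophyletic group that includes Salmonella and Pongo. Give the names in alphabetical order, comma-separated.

Ailuropoda, Castanea, Corylus, Formica, Helarctos, Homo, Hordeum, Lycaon, Lynx, Meles, Otocyon, Pongo, Raphanus, Rattus, Saccharomyces, Salmo, Salmonella, Solenopsis, Streptococcus

Tracing Salmonella: it sits inside (Formica,Salmonella).
Tracing Pongo: it sits inside ((Otocyon,Lycaon),Pongo,Meles).
The smallest clade enclosing both is the whole tree (their MRCA is the root), so the answer is all 19 tips in alphabetical order.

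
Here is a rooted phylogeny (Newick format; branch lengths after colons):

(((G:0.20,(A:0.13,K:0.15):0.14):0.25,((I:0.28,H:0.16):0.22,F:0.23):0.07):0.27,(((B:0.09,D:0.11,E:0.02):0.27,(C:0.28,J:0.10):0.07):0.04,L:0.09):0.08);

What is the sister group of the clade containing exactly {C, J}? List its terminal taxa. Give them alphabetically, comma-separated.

B, D, E

The clade containing exactly {C, J} attaches to the tree at the node subtending ((B,D,E),(C,J)).
The other lineage descending from that same node — the sister group — is (B,D,E); its 3 tips in alphabetical order are the answer.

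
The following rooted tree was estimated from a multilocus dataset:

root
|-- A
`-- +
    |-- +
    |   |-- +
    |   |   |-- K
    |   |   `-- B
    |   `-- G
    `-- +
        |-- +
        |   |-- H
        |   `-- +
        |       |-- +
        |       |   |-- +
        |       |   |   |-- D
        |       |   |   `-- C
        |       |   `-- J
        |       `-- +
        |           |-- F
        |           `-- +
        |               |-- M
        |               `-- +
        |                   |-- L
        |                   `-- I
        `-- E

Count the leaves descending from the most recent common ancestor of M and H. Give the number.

8

The MRCA of M and H is the node subtending (H,(((D,C),J),(F,(M,(L,I))))).
That clade contains 8 terminal taxa: C, D, F, H, I, J, L, M.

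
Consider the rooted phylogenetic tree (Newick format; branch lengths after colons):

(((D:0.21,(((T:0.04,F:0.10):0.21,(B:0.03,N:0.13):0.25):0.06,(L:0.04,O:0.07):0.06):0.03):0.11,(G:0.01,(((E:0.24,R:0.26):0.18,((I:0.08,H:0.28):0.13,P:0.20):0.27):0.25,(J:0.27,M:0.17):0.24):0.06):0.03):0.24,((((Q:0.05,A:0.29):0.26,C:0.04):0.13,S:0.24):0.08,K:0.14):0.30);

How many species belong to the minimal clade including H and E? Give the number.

5

The MRCA of H and E is the node subtending ((E,R),((I,H),P)).
That clade contains 5 terminal taxa: E, H, I, P, R.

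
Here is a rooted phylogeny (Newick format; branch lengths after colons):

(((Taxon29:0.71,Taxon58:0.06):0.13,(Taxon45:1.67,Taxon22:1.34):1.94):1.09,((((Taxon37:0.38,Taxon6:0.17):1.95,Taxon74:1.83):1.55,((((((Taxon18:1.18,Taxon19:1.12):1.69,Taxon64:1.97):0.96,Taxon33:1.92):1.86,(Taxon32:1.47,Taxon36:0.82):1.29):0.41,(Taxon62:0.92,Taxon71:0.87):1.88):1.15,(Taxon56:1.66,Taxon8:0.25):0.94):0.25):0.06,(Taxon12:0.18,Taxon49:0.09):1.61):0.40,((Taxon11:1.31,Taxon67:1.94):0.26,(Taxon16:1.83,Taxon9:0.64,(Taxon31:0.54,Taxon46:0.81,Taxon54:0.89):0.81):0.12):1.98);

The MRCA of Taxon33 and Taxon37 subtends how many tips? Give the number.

13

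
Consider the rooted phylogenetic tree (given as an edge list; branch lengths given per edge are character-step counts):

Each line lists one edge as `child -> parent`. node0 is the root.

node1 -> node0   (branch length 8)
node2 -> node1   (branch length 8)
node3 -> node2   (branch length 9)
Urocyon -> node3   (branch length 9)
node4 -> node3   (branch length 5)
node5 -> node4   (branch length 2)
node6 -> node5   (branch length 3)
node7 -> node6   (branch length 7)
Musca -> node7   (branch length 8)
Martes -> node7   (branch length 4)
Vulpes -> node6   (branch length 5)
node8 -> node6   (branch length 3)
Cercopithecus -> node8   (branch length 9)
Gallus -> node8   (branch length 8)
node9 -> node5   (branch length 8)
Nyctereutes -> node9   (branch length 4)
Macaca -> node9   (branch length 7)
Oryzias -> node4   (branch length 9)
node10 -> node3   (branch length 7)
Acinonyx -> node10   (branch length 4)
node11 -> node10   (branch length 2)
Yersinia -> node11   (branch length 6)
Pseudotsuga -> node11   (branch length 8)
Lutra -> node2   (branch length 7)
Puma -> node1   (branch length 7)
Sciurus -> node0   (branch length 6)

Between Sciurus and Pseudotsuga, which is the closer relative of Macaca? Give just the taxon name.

Pseudotsuga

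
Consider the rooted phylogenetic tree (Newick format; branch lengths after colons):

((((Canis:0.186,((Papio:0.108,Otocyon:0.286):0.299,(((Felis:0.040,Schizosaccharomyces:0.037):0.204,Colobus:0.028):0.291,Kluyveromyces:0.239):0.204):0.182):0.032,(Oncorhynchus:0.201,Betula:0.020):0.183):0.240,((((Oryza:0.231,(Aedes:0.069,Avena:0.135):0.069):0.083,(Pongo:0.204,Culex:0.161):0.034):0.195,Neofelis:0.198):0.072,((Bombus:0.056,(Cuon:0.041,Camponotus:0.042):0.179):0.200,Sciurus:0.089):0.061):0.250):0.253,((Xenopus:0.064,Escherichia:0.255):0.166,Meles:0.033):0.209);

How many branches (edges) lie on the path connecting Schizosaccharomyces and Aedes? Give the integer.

13

The MRCA of Schizosaccharomyces and Aedes is the node subtending (((Canis,((Papio,Otocyon),(((Felis,Schizosaccharomyces),Colobus),Kluyveromyces))),(Oncorhynchus,Betula)),((((Oryza,(Aedes,Avena)),(Pongo,Culex)),Neofelis),((Bombus,(Cuon,Camponotus)),Sciurus))).
From Schizosaccharomyces up to that node: 7 branches. From Aedes up to the same node: 6 branches. Total: 7 + 6 = 13.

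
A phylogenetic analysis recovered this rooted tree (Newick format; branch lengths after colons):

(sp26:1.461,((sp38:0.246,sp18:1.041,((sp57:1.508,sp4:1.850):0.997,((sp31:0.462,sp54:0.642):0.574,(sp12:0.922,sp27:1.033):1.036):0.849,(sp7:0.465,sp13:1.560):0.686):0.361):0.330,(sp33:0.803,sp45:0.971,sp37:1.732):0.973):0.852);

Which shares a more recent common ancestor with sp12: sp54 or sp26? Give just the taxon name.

The MRCA of sp12 and sp54 subtends ((sp31,sp54),(sp12,sp27)) (4 taxa).
The MRCA of sp12 and sp26 is the root, subtending the entire tree (14 taxa).
The first is nested inside the second, so sp12 shares a more recent common ancestor with sp54.

sp54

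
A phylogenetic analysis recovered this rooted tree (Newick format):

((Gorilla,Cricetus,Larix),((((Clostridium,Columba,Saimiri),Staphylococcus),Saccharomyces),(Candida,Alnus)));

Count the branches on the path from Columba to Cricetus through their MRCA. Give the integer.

The MRCA of Columba and Cricetus is the root of the tree.
From Columba up to that node: 5 branches. From Cricetus up to the same node: 2 branches. Total: 5 + 2 = 7.

7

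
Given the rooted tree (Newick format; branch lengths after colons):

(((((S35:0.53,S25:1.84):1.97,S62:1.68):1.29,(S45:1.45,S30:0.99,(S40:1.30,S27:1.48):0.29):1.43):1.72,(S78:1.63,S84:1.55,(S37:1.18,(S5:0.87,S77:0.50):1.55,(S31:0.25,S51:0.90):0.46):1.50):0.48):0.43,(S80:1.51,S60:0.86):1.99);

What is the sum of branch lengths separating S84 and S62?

6.72

The path runs S84 → … → MRCA → … → S62; the MRCA is the node subtending ((((S35,S25),S62),(S45,S30,(S40,S27))),(S78,S84,(S37,(S5,S77),(S31,S51)))).
Branch lengths along that path: 1.55 + 0.48 + 1.72 + 1.29 + 1.68 = 6.72.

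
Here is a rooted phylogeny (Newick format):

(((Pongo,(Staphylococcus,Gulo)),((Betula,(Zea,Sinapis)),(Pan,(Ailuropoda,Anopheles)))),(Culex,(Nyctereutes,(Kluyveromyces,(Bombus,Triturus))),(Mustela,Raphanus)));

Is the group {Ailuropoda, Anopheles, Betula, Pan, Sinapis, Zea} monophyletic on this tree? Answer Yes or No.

The most recent common ancestor of these taxa subtends ((Betula,(Zea,Sinapis)),(Pan,(Ailuropoda,Anopheles))).
That clade has exactly 6 tips — every listed taxon and nothing else — so the group is monophyletic.

Yes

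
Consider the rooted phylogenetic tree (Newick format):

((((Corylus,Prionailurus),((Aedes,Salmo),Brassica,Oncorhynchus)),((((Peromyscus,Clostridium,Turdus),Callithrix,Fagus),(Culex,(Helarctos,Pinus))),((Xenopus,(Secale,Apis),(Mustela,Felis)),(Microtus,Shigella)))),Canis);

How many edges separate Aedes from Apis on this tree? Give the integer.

9

The MRCA of Aedes and Apis is the node subtending (((Corylus,Prionailurus),((Aedes,Salmo),Brassica,Oncorhynchus)),((((Peromyscus,Clostridium,Turdus),Callithrix,Fagus),(Culex,(Helarctos,Pinus))),((Xenopus,(Secale,Apis),(Mustela,Felis)),(Microtus,Shigella)))).
From Aedes up to that node: 4 branches. From Apis up to the same node: 5 branches. Total: 4 + 5 = 9.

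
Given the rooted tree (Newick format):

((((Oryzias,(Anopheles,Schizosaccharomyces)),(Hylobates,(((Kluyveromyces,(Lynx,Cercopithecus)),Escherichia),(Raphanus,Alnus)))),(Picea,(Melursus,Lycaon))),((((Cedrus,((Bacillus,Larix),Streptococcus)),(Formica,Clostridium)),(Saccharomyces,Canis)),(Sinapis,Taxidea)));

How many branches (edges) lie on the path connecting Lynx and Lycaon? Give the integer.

The MRCA of Lynx and Lycaon is the node subtending (((Oryzias,(Anopheles,Schizosaccharomyces)),(Hylobates,(((Kluyveromyces,(Lynx,Cercopithecus)),Escherichia),(Raphanus,Alnus)))),(Picea,(Melursus,Lycaon))).
From Lynx up to that node: 7 branches. From Lycaon up to the same node: 3 branches. Total: 7 + 3 = 10.

10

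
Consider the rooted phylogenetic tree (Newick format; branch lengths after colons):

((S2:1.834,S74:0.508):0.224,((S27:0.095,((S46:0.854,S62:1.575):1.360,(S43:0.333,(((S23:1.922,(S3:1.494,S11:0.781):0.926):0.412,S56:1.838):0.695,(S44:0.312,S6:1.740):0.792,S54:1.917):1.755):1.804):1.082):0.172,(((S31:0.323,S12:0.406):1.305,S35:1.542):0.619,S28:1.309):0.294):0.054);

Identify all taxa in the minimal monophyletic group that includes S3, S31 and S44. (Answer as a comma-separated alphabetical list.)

Tracing S3: it sits inside (S3,S11).
Tracing S31: it sits inside (S31,S12).
Tracing S44: it sits inside (S44,S6).
The smallest clade enclosing all 3 is ((S27,((S46,S62),(S43,(((S23,(S3,S11)),S56),(S44,S6),S54)))),(((S31,S12),S35),S28)); the answer is its 15 terminal taxa in alphabetical order.

S11, S12, S23, S27, S28, S3, S31, S35, S43, S44, S46, S54, S56, S6, S62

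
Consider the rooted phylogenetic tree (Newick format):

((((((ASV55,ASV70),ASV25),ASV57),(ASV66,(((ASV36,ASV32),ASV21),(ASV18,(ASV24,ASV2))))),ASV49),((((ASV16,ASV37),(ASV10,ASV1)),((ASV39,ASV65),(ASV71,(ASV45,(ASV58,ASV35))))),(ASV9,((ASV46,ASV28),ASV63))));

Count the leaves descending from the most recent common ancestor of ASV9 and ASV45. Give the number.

The MRCA of ASV9 and ASV45 is the node subtending ((((ASV16,ASV37),(ASV10,ASV1)),((ASV39,ASV65),(ASV71,(ASV45,(ASV58,ASV35))))),(ASV9,((ASV46,ASV28),ASV63))).
That clade contains 14 terminal taxa: ASV1, ASV10, ASV16, ASV28, ASV35, ASV37, ASV39, ASV45, ASV46, ASV58, ASV63, ASV65, ASV71, ASV9.

14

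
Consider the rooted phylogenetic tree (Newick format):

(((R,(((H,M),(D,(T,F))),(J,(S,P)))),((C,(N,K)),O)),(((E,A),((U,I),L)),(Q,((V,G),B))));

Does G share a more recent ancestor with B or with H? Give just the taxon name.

B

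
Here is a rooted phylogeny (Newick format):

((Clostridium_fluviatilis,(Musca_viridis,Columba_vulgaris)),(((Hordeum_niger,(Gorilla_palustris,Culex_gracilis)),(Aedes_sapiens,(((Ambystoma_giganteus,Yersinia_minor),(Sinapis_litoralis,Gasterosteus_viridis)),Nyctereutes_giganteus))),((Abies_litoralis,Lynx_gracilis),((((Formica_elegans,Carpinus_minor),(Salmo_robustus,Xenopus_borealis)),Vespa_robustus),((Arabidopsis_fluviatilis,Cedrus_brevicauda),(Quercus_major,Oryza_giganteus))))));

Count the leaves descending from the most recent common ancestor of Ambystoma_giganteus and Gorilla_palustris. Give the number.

The MRCA of Ambystoma_giganteus and Gorilla_palustris is the node subtending ((Hordeum_niger,(Gorilla_palustris,Culex_gracilis)),(Aedes_sapiens,(((Ambystoma_giganteus,Yersinia_minor),(Sinapis_litoralis,Gasterosteus_viridis)),Nyctereutes_giganteus))).
That clade contains 9 terminal taxa: Aedes_sapiens, Ambystoma_giganteus, Culex_gracilis, Gasterosteus_viridis, Gorilla_palustris, Hordeum_niger, Nyctereutes_giganteus, Sinapis_litoralis, Yersinia_minor.

9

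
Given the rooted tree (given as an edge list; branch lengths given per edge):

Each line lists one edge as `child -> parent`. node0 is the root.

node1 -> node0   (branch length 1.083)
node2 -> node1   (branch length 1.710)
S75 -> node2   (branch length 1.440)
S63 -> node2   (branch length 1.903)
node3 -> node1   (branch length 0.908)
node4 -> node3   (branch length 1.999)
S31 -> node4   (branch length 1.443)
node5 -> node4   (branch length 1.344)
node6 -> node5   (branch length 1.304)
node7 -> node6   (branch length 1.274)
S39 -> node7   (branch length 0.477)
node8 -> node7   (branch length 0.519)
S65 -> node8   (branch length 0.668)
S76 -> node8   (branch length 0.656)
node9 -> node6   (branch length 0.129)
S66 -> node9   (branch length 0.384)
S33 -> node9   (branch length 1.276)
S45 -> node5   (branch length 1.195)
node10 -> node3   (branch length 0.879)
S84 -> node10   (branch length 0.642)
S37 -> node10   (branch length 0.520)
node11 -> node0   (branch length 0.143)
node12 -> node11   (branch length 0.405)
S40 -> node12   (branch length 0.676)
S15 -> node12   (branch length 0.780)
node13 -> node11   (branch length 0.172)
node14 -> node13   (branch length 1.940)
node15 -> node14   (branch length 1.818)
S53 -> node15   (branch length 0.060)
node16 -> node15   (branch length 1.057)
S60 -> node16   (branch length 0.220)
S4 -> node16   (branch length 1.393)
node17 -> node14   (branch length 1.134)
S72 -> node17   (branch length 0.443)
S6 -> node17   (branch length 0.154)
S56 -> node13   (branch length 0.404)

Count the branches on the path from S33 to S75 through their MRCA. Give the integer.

The MRCA of S33 and S75 is the node subtending ((S75,S63),((S31,(((S39,(S65,S76)),(S66,S33)),S45)),(S84,S37))).
From S33 up to that node: 6 branches. From S75 up to the same node: 2 branches. Total: 6 + 2 = 8.

8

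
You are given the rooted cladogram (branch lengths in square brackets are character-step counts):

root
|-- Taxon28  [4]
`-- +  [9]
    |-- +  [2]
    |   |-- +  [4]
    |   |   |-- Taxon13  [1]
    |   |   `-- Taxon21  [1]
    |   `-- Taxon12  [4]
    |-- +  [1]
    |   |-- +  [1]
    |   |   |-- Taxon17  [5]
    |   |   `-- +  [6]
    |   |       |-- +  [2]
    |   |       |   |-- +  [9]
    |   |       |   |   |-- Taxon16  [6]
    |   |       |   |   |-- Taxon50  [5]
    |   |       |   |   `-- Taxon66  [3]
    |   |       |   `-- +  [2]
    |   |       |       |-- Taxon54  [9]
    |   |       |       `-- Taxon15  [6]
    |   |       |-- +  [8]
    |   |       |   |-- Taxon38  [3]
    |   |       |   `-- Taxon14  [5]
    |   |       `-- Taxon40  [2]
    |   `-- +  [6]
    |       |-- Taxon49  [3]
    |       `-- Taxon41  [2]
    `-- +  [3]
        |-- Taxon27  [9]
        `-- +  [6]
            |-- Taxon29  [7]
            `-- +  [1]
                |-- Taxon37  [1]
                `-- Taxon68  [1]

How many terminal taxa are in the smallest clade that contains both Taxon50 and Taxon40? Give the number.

8

The MRCA of Taxon50 and Taxon40 is the node subtending (((Taxon16,Taxon50,Taxon66),(Taxon54,Taxon15)),(Taxon38,Taxon14),Taxon40).
That clade contains 8 terminal taxa: Taxon14, Taxon15, Taxon16, Taxon38, Taxon40, Taxon50, Taxon54, Taxon66.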